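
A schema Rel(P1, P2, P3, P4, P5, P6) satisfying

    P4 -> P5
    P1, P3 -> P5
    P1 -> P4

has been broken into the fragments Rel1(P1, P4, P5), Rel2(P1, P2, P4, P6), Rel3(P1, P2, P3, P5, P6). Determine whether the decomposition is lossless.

Chase test. Columns are P1, P2, P3, P4, P5, P6; row i has aⱼ where attribute j ∈ Reli, else bᵢⱼ.
Initial tableau (one row per fragment):
  row 1: a1 b12 b13 a4 a5 b16
  row 2: a1 a2 b23 a4 b25 a6
  row 3: a1 a2 a3 b34 a5 a6
Rows 1 and 2 agree on P4; apply P4→P5 and equate their P5 entries.
Rows 1 and 3 agree on P1; apply P1→P4 and equate their P4 entries.
Row 3 is now all distinguished symbols — the join is lossless.

Yes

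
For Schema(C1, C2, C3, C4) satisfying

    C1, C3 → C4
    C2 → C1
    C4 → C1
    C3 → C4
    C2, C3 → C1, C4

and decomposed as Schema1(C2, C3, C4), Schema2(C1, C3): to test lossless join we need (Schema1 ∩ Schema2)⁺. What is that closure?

Schema1 ∩ Schema2 = {C3}.
C3 → C4 applies, adding C4
C4 → C1 applies, adding C1
Closure: {C1, C3, C4}.

C1, C3, C4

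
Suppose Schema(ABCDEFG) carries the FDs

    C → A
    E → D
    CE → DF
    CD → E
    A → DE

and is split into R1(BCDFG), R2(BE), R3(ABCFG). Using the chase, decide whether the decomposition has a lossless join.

Chase test. Columns are ABCDEFG; row i has aⱼ where attribute j ∈ Ri, else bᵢⱼ.
Initial tableau (one row per fragment):
  row 1: b11 a2 a3 a4 b15 a6 a7
  row 2: b21 a2 b23 b24 a5 b26 b27
  row 3: a1 a2 a3 b34 b35 a6 a7
Rows 1 and 3 agree on C; apply C→A and equate their A entries.
Rows 1 and 3 agree on A; apply A→DE and equate their DE entries.
No row becomes fully distinguished — the join is lossy.

No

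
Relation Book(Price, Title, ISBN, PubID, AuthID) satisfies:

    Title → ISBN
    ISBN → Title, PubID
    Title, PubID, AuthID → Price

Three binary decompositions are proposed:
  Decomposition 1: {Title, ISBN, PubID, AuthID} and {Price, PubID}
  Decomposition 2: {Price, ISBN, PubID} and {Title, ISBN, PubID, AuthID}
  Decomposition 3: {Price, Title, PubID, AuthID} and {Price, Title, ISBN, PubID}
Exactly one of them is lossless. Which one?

Decomposition 1: common = {PubID}, closure = {PubID} → lossy.
Decomposition 2: common = {ISBN, PubID}, closure = {Title, ISBN, PubID} → lossy.
Decomposition 3: common = {Price, Title, PubID}, closure = {Price, Title, ISBN, PubID} → lossless.

Decomposition 3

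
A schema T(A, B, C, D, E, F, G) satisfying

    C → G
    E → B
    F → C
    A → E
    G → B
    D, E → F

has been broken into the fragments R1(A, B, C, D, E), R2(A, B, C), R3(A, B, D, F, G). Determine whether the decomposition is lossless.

Yes

Chase test. Columns are A, B, C, D, E, F, G; row i has aⱼ where attribute j ∈ Ri, else bᵢⱼ.
Initial tableau (one row per fragment):
  row 1: a1 a2 a3 a4 a5 b16 b17
  row 2: a1 a2 a3 b24 b25 b26 b27
  row 3: a1 a2 b33 a4 b35 a6 a7
Rows 1 and 2 agree on C; apply C→G and equate their G entries.
Rows 1 and 2 agree on A; apply A→E and equate their E entries.
Rows 1 and 3 agree on A; apply A→E and equate their E entries.
Rows 1 and 3 agree on D, E; apply D, E→F and equate their F entries.
Rows 1 and 3 agree on F; apply F→C and equate their C entries.
Rows 1 and 3 agree on C; apply C→G and equate their G entries.
Row 1 is now all distinguished symbols — the join is lossless.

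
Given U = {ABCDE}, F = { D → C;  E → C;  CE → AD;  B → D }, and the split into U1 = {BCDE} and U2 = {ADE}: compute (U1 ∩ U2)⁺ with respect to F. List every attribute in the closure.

U1 ∩ U2 = {DE}.
D → C applies, adding C
CE → AD applies, adding A
Closure: {ACDE}.

ACDE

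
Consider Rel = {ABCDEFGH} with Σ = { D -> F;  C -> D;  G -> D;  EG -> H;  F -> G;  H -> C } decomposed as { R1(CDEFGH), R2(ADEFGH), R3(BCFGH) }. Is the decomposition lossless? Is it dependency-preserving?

Lossless test (chase): Rows 1 and 3 agree on C; apply C→D and equate their D entries. Rows 1 and 2 agree on H; apply H→C and equate their C entries. No row becomes fully distinguished — the join is lossy.
Dependency preservation: every FD's attributes lie within a single fragment, so each can be enforced locally — preserved.

lossy but dependency-preserving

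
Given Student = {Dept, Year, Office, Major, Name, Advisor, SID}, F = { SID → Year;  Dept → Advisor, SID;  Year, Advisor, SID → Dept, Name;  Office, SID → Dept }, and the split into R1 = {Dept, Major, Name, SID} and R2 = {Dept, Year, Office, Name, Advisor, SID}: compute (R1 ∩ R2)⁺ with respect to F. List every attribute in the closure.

R1 ∩ R2 = {Dept, Name, SID}.
SID → Year applies, adding Year
Dept → Advisor, SID applies, adding Advisor
Closure: {Dept, Year, Name, Advisor, SID}.

Dept, Year, Name, Advisor, SID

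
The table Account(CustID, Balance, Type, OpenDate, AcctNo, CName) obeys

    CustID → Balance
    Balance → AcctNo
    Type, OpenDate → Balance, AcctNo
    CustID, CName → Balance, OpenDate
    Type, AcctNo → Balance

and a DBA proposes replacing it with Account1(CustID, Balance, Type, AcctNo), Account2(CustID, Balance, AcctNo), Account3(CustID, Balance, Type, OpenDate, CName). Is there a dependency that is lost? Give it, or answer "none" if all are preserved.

none

CustID → Balance lies within Account1.
Balance → AcctNo lies within Account1.
Type, OpenDate → Balance, AcctNo: restricted closure across fragments reaches Balance, AcctNo.
CustID, CName → Balance, OpenDate lies within Account3.
Type, AcctNo → Balance lies within Account1.
Every dependency is enforceable on the fragments, so the decomposition is dependency-preserving.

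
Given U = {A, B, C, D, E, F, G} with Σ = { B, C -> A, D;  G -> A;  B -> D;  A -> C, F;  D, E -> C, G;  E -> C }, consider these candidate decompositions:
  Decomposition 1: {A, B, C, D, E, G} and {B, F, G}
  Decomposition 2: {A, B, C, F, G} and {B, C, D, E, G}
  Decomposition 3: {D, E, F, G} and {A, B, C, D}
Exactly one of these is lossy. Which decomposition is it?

Decomposition 1: common = {B, G}, closure = {A, B, C, D, F, G} → lossless.
Decomposition 2: common = {B, C, G}, closure = {A, B, C, D, F, G} → lossless.
Decomposition 3: common = {D}, closure = {D} → lossy.

Decomposition 3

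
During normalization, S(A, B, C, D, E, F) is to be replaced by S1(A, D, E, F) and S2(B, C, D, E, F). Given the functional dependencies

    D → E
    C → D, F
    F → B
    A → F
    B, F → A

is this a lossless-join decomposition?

Yes

Common attributes: S1 ∩ S2 = {D, E, F}.
Closure of {D, E, F}: F → B applies, adding B; B, F → A applies, adding A. So (D, E, F)⁺ = {A, B, D, E, F}.
This closure contains every attribute of S1, so S1 ∩ S2 → S1. The join is lossless.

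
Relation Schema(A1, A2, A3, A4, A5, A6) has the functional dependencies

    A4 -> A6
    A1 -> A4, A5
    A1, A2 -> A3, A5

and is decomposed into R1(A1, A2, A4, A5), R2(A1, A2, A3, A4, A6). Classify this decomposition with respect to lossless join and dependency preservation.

Lossless test: (A1, A2, A4)⁺ = {A1, A2, A3, A4, A5, A6}, which contains all of one fragment — lossless.
Dependency preservation: A1, A2 → A3, A5 is not contained in any single fragment, but the restricted closure of its left-hand side across the fragments still reaches the right-hand side; the remaining FDs each lie inside some fragment. All dependencies are preserved.

lossless and dependency-preserving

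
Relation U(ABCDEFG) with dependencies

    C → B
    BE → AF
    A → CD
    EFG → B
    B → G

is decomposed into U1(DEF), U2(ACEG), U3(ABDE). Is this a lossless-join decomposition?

No

Chase test. Columns are ABCDEFG; row i has aⱼ where attribute j ∈ Ui, else bᵢⱼ.
Initial tableau (one row per fragment):
  row 1: b11 b12 b13 a4 a5 a6 b17
  row 2: a1 b22 a3 b24 a5 b26 a7
  row 3: a1 a2 b33 a4 a5 b36 b37
Rows 2 and 3 agree on A; apply A→CD and equate their CD entries.
Rows 2 and 3 agree on C; apply C→B and equate their B entries.
Rows 2 and 3 agree on BE; apply BE→AF and equate their AF entries.
Rows 2 and 3 agree on B; apply B→G and equate their G entries.
No row becomes fully distinguished — the join is lossy.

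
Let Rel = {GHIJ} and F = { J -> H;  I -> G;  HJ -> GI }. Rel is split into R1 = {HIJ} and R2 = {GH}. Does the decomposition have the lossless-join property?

No

Common attributes: R1 ∩ R2 = {H}.
No dependency enlarges {H}, so (H)⁺ = {H}.
The closure contains neither all of R1 = {HIJ} nor all of R2 = {GH}, so the common attributes are not a superkey of either fragment. The join is lossy.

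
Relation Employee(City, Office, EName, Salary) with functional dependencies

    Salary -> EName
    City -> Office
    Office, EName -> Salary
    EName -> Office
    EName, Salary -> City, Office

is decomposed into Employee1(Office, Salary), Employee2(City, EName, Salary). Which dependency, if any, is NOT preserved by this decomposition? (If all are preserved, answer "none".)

Check City → Office: no single fragment contains all of {City, Office}, and the restricted closure of {City} across the fragments never reaches {Office}.
Salary → EName is preserved.
Office, EName → Salary is preserved.
EName → Office is preserved.
EName, Salary → City, Office is preserved.

City -> Office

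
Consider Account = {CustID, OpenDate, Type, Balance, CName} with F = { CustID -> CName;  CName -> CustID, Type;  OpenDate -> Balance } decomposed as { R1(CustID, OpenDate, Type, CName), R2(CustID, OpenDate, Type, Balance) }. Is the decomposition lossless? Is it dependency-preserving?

Lossless test: (CustID, OpenDate, Type)⁺ = {CustID, OpenDate, Type, Balance, CName}, which contains all of one fragment — lossless.
Dependency preservation: every FD's attributes lie within a single fragment, so each can be enforced locally — preserved.

lossless and dependency-preserving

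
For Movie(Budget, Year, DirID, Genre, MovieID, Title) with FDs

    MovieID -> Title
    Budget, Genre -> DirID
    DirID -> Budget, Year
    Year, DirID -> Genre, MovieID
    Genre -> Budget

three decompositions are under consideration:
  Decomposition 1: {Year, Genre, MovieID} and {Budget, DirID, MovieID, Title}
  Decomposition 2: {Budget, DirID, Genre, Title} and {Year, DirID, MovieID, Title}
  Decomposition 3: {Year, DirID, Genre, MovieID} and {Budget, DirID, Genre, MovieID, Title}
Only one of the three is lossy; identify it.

Decomposition 1: common = {MovieID}, closure = {MovieID, Title} → lossy.
Decomposition 2: common = {DirID, Title}, closure = {Budget, Year, DirID, Genre, MovieID, Title} → lossless.
Decomposition 3: common = {DirID, Genre, MovieID}, closure = {Budget, Year, DirID, Genre, MovieID, Title} → lossless.

Decomposition 1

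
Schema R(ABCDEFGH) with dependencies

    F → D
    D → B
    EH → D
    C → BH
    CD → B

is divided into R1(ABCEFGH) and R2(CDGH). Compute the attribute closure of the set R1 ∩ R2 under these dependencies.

BCGH

R1 ∩ R2 = {CGH}.
C → BH applies, adding B
Closure: {BCGH}.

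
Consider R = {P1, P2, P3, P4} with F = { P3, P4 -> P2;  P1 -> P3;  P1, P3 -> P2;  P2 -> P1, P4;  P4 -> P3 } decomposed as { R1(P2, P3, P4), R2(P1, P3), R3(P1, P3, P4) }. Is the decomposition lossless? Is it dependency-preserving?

Lossless test (chase): Rows 1 and 3 agree on P3, P4; apply P3, P4→P2 and equate their P2 entries. Rows 2 and 3 agree on P1, P3; apply P1, P3→P2 and equate their P2 entries. Rows 1 and 2 agree on P2; apply P2→P1, P4 and equate their P1, P4 entries. Row 1 is now all distinguished symbols — the join is lossless.
Dependency preservation: P1, P3 → P2; P2 → P1, P4 are not contained in any single fragment, but the restricted closure of each left-hand side across the fragments still reaches the right-hand side; the remaining FDs each lie inside some fragment. All dependencies are preserved.

lossless and dependency-preserving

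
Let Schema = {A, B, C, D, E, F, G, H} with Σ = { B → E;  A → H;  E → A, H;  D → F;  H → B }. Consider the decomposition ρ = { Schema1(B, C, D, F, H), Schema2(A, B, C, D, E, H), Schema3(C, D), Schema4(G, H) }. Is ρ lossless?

No

Chase test. Columns are A, B, C, D, E, F, G, H; row i has aⱼ where attribute j ∈ Schemai, else bᵢⱼ.
Initial tableau (one row per fragment):
  row 1: b11 a2 a3 a4 b15 a6 b17 a8
  row 2: a1 a2 a3 a4 a5 b26 b27 a8
  row 3: b31 b32 a3 a4 b35 b36 b37 b38
  row 4: b41 b42 b43 b44 b45 b46 a7 a8
Rows 1 and 2 agree on B; apply B→E and equate their E entries.
Rows 1 and 2 agree on E; apply E→A, H and equate their A, H entries.
Rows 1 and 2 agree on D; apply D→F and equate their F entries.
Rows 1 and 3 agree on D; apply D→F and equate their F entries.
Rows 1 and 4 agree on H; apply H→B and equate their B entries.
Rows 1 and 4 agree on B; apply B→E and equate their E entries.
Rows 1 and 4 agree on E; apply E→A, H and equate their A, H entries.
No row becomes fully distinguished — the join is lossy.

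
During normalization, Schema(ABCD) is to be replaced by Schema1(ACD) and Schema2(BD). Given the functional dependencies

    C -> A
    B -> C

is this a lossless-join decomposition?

No

Common attributes: Schema1 ∩ Schema2 = {D}.
No dependency enlarges {D}, so (D)⁺ = {D}.
The closure contains neither all of Schema1 = {ACD} nor all of Schema2 = {BD}, so the common attributes are not a superkey of either fragment. The join is lossy.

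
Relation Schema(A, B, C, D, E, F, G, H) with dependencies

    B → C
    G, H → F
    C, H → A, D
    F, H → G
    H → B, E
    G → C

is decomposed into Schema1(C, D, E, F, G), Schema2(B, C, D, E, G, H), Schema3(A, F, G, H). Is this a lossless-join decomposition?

Chase test. Columns are A, B, C, D, E, F, G, H; row i has aⱼ where attribute j ∈ Schemai, else bᵢⱼ.
Initial tableau (one row per fragment):
  row 1: b11 b12 a3 a4 a5 a6 a7 b18
  row 2: b21 a2 a3 a4 a5 b26 a7 a8
  row 3: a1 b32 b33 b34 b35 a6 a7 a8
Rows 2 and 3 agree on G, H; apply G, H→F and equate their F entries.
Rows 2 and 3 agree on H; apply H→B, E and equate their B, E entries.
Rows 1 and 3 agree on G; apply G→C and equate their C entries.
Rows 2 and 3 agree on C, H; apply C, H→A, D and equate their A, D entries.
Row 2 is now all distinguished symbols — the join is lossless.

Yes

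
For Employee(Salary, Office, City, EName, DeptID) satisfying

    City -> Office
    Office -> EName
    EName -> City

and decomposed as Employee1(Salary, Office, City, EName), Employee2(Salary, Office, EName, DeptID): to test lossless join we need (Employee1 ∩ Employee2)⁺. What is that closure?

Employee1 ∩ Employee2 = {Salary, Office, EName}.
EName → City applies, adding City
Closure: {Salary, Office, City, EName}.

Salary, Office, City, EName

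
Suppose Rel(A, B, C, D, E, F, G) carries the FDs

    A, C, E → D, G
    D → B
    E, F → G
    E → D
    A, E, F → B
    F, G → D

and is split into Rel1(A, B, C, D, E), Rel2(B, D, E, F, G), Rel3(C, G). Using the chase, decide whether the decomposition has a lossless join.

Chase test. Columns are A, B, C, D, E, F, G; row i has aⱼ where attribute j ∈ Reli, else bᵢⱼ.
Initial tableau (one row per fragment):
  row 1: a1 a2 a3 a4 a5 b16 b17
  row 2: b21 a2 b23 a4 a5 a6 a7
  row 3: b31 b32 a3 b34 b35 b36 a7
No row becomes fully distinguished — the join is lossy.

No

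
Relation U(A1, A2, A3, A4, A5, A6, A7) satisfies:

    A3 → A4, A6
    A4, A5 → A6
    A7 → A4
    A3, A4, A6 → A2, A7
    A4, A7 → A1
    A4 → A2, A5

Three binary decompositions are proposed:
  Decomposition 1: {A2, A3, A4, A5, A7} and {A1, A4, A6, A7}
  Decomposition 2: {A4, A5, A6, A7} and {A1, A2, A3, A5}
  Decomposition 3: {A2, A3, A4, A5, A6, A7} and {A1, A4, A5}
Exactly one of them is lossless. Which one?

Decomposition 1

Decomposition 1: common = {A4, A7}, closure = {A1, A2, A4, A5, A6, A7} → lossless.
Decomposition 2: common = {A5}, closure = {A5} → lossy.
Decomposition 3: common = {A4, A5}, closure = {A2, A4, A5, A6} → lossy.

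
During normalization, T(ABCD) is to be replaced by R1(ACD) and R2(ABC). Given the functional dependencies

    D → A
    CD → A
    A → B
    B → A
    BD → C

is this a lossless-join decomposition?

Common attributes: R1 ∩ R2 = {AC}.
Closure of {AC}: A → B applies, adding B. So (AC)⁺ = {ABC}.
This closure contains every attribute of R2, so R1 ∩ R2 → R2. The join is lossless.

Yes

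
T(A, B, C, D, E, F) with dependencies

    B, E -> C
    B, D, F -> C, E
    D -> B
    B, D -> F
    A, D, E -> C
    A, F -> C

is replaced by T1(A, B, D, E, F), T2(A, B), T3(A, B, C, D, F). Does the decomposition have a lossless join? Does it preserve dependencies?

Lossless test (chase): Rows 1 and 3 agree on B, D, F; apply B, D, F→C, E and equate their C, E entries. Row 1 is now all distinguished symbols — the join is lossless.
Dependency preservation: the restricted closure of {B, E} across the fragments never reaches {C}, so B, E → C cannot be enforced without a join — not preserved.

lossless but not dependency-preserving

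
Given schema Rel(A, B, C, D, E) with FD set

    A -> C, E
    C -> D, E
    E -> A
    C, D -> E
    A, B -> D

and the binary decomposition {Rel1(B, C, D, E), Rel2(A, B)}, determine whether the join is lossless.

Common attributes: Rel1 ∩ Rel2 = {B}.
No dependency enlarges {B}, so (B)⁺ = {B}.
The closure contains neither all of Rel1 = {B, C, D, E} nor all of Rel2 = {A, B}, so the common attributes are not a superkey of either fragment. The join is lossy.

No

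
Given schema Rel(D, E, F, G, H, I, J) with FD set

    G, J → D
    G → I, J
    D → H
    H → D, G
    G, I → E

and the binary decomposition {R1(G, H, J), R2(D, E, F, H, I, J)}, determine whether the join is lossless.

Yes

Common attributes: R1 ∩ R2 = {H, J}.
Closure of {H, J}: H → D, G applies, adding D, G; G → I, J applies, adding I; G, I → E applies, adding E. So (H, J)⁺ = {D, E, G, H, I, J}.
This closure contains every attribute of R1, so R1 ∩ R2 → R1. The join is lossless.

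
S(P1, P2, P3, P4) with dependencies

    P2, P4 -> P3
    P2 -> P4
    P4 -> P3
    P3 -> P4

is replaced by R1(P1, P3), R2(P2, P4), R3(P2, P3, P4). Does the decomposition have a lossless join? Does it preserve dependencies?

Lossless test (chase): Rows 2 and 3 agree on P2, P4; apply P2, P4→P3 and equate their P3 entries. Rows 1 and 2 agree on P3; apply P3→P4 and equate their P4 entries. No row becomes fully distinguished — the join is lossy.
Dependency preservation: every FD's attributes lie within a single fragment, so each can be enforced locally — preserved.

lossy but dependency-preserving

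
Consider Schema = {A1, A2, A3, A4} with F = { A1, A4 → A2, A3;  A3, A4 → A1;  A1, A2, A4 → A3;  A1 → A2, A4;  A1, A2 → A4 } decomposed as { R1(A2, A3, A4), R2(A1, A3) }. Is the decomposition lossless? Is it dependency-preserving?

Lossless test: (A3)⁺ = {A3}, which is a superkey of neither fragment — lossy.
Dependency preservation: the restricted closure of {A3, A4} across the fragments never reaches {A1}, so A3, A4 → A1 cannot be enforced without a join — not preserved.

lossy and not dependency-preserving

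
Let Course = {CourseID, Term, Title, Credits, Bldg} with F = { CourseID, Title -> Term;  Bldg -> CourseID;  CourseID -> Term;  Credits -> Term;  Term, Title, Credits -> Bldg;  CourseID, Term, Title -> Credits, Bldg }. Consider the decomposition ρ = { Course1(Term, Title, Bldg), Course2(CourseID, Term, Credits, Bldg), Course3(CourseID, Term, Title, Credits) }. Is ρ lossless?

Yes

Chase test. Columns are CourseID, Term, Title, Credits, Bldg; row i has aⱼ where attribute j ∈ Coursei, else bᵢⱼ.
Initial tableau (one row per fragment):
  row 1: b11 a2 a3 b14 a5
  row 2: a1 a2 b23 a4 a5
  row 3: a1 a2 a3 a4 b35
Rows 1 and 2 agree on Bldg; apply Bldg→CourseID and equate their CourseID entries.
Rows 1 and 3 agree on CourseID, Term, Title; apply CourseID, Term, Title→Credits, Bldg and equate their Credits, Bldg entries.
Row 1 is now all distinguished symbols — the join is lossless.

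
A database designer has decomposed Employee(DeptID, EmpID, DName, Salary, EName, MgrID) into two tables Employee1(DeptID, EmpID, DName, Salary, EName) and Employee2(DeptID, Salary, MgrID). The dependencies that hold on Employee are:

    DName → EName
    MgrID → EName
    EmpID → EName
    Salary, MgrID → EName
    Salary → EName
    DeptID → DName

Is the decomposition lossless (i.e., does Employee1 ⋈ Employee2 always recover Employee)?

No

Common attributes: Employee1 ∩ Employee2 = {DeptID, Salary}.
Closure of {DeptID, Salary}: Salary → EName applies, adding EName; DeptID → DName applies, adding DName. So (DeptID, Salary)⁺ = {DeptID, DName, Salary, EName}.
The closure contains neither all of Employee1 = {DeptID, EmpID, DName, Salary, EName} nor all of Employee2 = {DeptID, Salary, MgrID}, so the common attributes are not a superkey of either fragment. The join is lossy.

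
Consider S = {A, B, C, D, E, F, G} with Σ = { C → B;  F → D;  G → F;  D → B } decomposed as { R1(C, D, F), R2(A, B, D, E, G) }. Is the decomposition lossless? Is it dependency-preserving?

lossy and not dependency-preserving

Lossless test: (D)⁺ = {B, D}, which is a superkey of neither fragment — lossy.
Dependency preservation: the restricted closure of {C} across the fragments never reaches {B}, so C → B cannot be enforced without a join — not preserved.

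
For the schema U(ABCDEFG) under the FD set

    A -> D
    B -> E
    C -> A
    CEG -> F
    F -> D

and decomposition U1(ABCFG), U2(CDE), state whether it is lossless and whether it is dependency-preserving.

lossy and not dependency-preserving

Lossless test: (C)⁺ = {ACD}, which is a superkey of neither fragment — lossy.
Dependency preservation: the restricted closure of {A} across the fragments never reaches {D}, so A → D cannot be enforced without a join — not preserved.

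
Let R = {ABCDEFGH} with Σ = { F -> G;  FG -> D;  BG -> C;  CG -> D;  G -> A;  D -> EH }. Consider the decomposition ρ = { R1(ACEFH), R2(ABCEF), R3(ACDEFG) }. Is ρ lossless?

Chase test. Columns are ABCDEFGH; row i has aⱼ where attribute j ∈ Ri, else bᵢⱼ.
Initial tableau (one row per fragment):
  row 1: a1 b12 a3 b14 a5 a6 b17 a8
  row 2: a1 a2 a3 b24 a5 a6 b27 b28
  row 3: a1 b32 a3 a4 a5 a6 a7 b38
Rows 1 and 2 agree on F; apply F→G and equate their G entries.
Rows 1 and 3 agree on F; apply F→G and equate their G entries.
Rows 1 and 2 agree on FG; apply FG→D and equate their D entries.
Rows 1 and 3 agree on FG; apply FG→D and equate their D entries.
Rows 1 and 2 agree on D; apply D→EH and equate their EH entries.
Rows 1 and 3 agree on D; apply D→EH and equate their EH entries.
Row 2 is now all distinguished symbols — the join is lossless.

Yes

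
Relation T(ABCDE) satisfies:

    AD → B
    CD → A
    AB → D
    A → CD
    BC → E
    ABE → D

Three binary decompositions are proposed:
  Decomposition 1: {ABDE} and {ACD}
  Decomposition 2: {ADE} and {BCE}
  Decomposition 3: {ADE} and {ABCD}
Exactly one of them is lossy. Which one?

Decomposition 1: common = {AD}, closure = {ABCDE} → lossless.
Decomposition 2: common = {E}, closure = {E} → lossy.
Decomposition 3: common = {AD}, closure = {ABCDE} → lossless.

Decomposition 2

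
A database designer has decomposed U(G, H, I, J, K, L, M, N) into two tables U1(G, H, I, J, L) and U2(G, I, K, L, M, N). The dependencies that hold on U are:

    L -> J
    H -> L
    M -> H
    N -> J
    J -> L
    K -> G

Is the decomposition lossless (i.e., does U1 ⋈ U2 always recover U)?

Common attributes: U1 ∩ U2 = {G, I, L}.
Closure of {G, I, L}: L → J applies, adding J. So (G, I, L)⁺ = {G, I, J, L}.
The closure contains neither all of U1 = {G, H, I, J, L} nor all of U2 = {G, I, K, L, M, N}, so the common attributes are not a superkey of either fragment. The join is lossy.

No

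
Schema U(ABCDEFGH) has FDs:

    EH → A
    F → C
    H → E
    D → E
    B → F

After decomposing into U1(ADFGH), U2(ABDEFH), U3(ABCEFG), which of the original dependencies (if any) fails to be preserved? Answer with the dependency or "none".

EH → A lies within U2.
F → C lies within U3.
H → E lies within U2.
D → E lies within U2.
B → F lies within U2.
Every dependency is enforceable on the fragments, so the decomposition is dependency-preserving.

none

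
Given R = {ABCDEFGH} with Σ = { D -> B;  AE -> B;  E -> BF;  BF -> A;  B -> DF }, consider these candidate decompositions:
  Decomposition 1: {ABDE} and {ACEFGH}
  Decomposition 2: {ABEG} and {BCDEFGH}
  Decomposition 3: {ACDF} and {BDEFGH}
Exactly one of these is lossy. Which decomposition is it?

Decomposition 1: common = {AE}, closure = {ABDEF} → lossless.
Decomposition 2: common = {BEG}, closure = {ABDEFG} → lossless.
Decomposition 3: common = {DF}, closure = {ABDF} → lossy.

Decomposition 3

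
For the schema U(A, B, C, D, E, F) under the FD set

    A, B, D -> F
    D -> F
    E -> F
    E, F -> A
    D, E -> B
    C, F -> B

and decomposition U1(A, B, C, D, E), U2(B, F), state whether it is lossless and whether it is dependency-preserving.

Lossless test: (B)⁺ = {B}, which is a superkey of neither fragment — lossy.
Dependency preservation: the restricted closure of {A, B, D} across the fragments never reaches {F}, so A, B, D → F cannot be enforced without a join — not preserved.

lossy and not dependency-preserving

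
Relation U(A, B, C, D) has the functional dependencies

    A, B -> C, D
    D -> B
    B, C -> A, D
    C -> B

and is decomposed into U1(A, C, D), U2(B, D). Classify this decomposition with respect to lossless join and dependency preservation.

Lossless test: (D)⁺ = {B, D}, which contains all of one fragment — lossless.
Dependency preservation: the restricted closure of {A, B} across the fragments never reaches {C, D}, so A, B → C, D cannot be enforced without a join — not preserved.

lossless but not dependency-preserving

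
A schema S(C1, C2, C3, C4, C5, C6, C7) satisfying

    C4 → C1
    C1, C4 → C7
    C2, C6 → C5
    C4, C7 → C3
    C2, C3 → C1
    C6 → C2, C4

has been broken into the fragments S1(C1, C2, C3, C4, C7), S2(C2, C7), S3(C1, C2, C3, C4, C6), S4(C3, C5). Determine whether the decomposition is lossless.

Chase test. Columns are C1, C2, C3, C4, C5, C6, C7; row i has aⱼ where attribute j ∈ Si, else bᵢⱼ.
Initial tableau (one row per fragment):
  row 1: a1 a2 a3 a4 b15 b16 a7
  row 2: b21 a2 b23 b24 b25 b26 a7
  row 3: a1 a2 a3 a4 b35 a6 b37
  row 4: b41 b42 a3 b44 a5 b46 b47
Rows 1 and 3 agree on C1, C4; apply C1, C4→C7 and equate their C7 entries.
No row becomes fully distinguished — the join is lossy.

No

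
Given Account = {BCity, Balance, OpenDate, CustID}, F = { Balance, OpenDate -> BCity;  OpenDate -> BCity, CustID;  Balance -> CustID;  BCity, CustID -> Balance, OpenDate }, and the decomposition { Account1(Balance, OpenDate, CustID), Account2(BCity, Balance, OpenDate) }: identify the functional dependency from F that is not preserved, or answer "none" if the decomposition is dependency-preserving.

Check BCity, CustID → Balance, OpenDate: no single fragment contains all of {BCity, Balance, OpenDate, CustID}, and the restricted closure of {BCity, CustID} across the fragments never reaches {Balance, OpenDate}.
Balance, OpenDate → BCity is preserved.
OpenDate → BCity, CustID is preserved.
Balance → CustID is preserved.

BCity, CustID -> Balance, OpenDate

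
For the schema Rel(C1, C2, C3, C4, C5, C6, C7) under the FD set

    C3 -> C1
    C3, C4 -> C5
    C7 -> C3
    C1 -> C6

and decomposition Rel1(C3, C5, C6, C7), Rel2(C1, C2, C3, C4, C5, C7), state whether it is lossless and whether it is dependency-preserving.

Lossless test: (C3, C5, C7)⁺ = {C1, C3, C5, C6, C7}, which contains all of one fragment — lossless.
Dependency preservation: the restricted closure of {C1} across the fragments never reaches {C6}, so C1 → C6 cannot be enforced without a join — not preserved.

lossless but not dependency-preserving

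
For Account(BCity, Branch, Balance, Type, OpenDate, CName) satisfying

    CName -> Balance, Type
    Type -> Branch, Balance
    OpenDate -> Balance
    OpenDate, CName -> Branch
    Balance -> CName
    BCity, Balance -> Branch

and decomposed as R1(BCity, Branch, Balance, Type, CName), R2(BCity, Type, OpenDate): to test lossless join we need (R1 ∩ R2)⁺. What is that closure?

R1 ∩ R2 = {BCity, Type}.
Type → Branch, Balance applies, adding Branch, Balance
Balance → CName applies, adding CName
Closure: {BCity, Branch, Balance, Type, CName}.

BCity, Branch, Balance, Type, CName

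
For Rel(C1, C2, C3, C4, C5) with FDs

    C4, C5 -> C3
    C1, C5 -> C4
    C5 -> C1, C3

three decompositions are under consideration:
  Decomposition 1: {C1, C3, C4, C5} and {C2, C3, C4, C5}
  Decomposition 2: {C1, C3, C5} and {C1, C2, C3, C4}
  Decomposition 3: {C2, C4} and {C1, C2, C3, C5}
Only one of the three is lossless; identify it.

Decomposition 1: common = {C3, C4, C5}, closure = {C1, C3, C4, C5} → lossless.
Decomposition 2: common = {C1, C3}, closure = {C1, C3} → lossy.
Decomposition 3: common = {C2}, closure = {C2} → lossy.

Decomposition 1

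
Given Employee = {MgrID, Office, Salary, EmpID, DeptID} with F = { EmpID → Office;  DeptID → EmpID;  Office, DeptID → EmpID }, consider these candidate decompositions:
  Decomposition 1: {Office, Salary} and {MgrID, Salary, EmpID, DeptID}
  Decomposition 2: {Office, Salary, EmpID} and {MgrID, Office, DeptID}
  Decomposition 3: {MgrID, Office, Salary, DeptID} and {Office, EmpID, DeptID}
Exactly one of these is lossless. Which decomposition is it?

Decomposition 3

Decomposition 1: common = {Salary}, closure = {Salary} → lossy.
Decomposition 2: common = {Office}, closure = {Office} → lossy.
Decomposition 3: common = {Office, DeptID}, closure = {Office, EmpID, DeptID} → lossless.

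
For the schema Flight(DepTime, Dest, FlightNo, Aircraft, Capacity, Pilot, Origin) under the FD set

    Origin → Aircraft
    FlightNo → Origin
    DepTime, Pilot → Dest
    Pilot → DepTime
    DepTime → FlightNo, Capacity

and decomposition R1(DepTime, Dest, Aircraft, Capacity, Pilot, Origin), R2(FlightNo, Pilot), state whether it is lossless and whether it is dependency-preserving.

lossless but not dependency-preserving

Lossless test: (Pilot)⁺ = {DepTime, Dest, FlightNo, Aircraft, Capacity, Pilot, Origin}, which contains all of one fragment — lossless.
Dependency preservation: the restricted closure of {FlightNo} across the fragments never reaches {Origin}, so FlightNo → Origin cannot be enforced without a join — not preserved.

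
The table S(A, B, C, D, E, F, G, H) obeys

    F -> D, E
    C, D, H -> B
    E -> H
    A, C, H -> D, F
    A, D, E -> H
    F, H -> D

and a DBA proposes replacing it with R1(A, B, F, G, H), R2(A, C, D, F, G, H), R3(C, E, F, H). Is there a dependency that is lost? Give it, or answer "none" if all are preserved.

Check C, D, H → B: no single fragment contains all of {B, C, D, H}, and the restricted closure of {C, D, H} across the fragments never reaches {B}.
F → D, E is preserved.
E → H is preserved.
A, C, H → D, F is preserved.
A, D, E → H is preserved.
F, H → D is preserved.

C, D, H -> B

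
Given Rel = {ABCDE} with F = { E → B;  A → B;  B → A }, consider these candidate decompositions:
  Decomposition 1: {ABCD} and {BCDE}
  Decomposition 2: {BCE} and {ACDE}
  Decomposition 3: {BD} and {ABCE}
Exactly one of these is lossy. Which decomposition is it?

Decomposition 3

Decomposition 1: common = {BCD}, closure = {ABCD} → lossless.
Decomposition 2: common = {CE}, closure = {ABCE} → lossless.
Decomposition 3: common = {B}, closure = {AB} → lossy.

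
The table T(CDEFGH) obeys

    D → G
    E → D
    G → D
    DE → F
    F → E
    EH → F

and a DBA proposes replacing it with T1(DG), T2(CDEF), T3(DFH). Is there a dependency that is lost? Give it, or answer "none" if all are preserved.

none

D → G lies within T1.
E → D lies within T2.
G → D lies within T1.
DE → F lies within T2.
F → E lies within T2.
EH → F: restricted closure across fragments reaches F.
Every dependency is enforceable on the fragments, so the decomposition is dependency-preserving.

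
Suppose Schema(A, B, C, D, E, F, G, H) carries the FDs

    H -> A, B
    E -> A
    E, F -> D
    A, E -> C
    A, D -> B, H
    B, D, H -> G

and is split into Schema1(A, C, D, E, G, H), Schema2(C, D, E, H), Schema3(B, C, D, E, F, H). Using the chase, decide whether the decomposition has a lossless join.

Yes

Chase test. Columns are A, B, C, D, E, F, G, H; row i has aⱼ where attribute j ∈ Schemai, else bᵢⱼ.
Initial tableau (one row per fragment):
  row 1: a1 b12 a3 a4 a5 b16 a7 a8
  row 2: b21 b22 a3 a4 a5 b26 b27 a8
  row 3: b31 a2 a3 a4 a5 a6 b37 a8
Rows 1 and 2 agree on H; apply H→A, B and equate their A, B entries.
Rows 1 and 3 agree on H; apply H→A, B and equate their A, B entries.
Rows 1 and 2 agree on B, D, H; apply B, D, H→G and equate their G entries.
Rows 1 and 3 agree on B, D, H; apply B, D, H→G and equate their G entries.
Row 3 is now all distinguished symbols — the join is lossless.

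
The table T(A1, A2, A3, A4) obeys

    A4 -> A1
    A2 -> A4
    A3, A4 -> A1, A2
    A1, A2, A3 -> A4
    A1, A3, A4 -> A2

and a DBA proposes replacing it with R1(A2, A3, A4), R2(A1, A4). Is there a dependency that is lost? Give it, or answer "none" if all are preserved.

none

A4 → A1 lies within R2.
A2 → A4 lies within R1.
A3, A4 → A1, A2: restricted closure across fragments reaches A1, A2.
A1, A2, A3 → A4: restricted closure across fragments reaches A4.
A1, A3, A4 → A2: restricted closure across fragments reaches A2.
Every dependency is enforceable on the fragments, so the decomposition is dependency-preserving.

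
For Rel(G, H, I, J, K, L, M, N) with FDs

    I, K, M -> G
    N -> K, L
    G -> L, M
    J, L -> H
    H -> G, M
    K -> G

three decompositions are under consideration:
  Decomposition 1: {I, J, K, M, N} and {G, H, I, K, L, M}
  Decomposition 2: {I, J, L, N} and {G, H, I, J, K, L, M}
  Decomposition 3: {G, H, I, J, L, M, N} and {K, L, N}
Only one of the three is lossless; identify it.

Decomposition 1: common = {I, K, M}, closure = {G, I, K, L, M} → lossy.
Decomposition 2: common = {I, J, L}, closure = {G, H, I, J, L, M} → lossy.
Decomposition 3: common = {L, N}, closure = {G, K, L, M, N} → lossless.

Decomposition 3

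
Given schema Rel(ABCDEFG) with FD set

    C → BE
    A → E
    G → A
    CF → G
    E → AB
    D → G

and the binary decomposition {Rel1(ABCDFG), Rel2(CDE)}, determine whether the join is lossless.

Yes

Common attributes: Rel1 ∩ Rel2 = {CD}.
Closure of {CD}: C → BE applies, adding BE; E → AB applies, adding A; D → G applies, adding G. So (CD)⁺ = {ABCDEG}.
This closure contains every attribute of Rel2, so Rel1 ∩ Rel2 → Rel2. The join is lossless.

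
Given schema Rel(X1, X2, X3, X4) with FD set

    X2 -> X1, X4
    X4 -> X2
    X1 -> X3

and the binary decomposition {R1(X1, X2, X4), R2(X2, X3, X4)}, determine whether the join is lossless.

Yes

Common attributes: R1 ∩ R2 = {X2, X4}.
Closure of {X2, X4}: X2 → X1, X4 applies, adding X1; X1 → X3 applies, adding X3. So (X2, X4)⁺ = {X1, X2, X3, X4}.
This closure contains every attribute of R1, so R1 ∩ R2 → R1. The join is lossless.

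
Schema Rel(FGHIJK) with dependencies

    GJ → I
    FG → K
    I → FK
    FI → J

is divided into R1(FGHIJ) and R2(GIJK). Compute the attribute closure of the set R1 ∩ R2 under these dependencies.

R1 ∩ R2 = {GIJ}.
I → FK applies, adding FK
Closure: {FGIJK}.

FGIJK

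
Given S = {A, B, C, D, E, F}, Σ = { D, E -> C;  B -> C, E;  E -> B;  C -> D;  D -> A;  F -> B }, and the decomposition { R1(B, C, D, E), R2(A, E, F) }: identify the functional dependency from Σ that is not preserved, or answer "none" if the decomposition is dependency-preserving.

Check D → A: no single fragment contains all of {A, D}, and the restricted closure of {D} across the fragments never reaches {A}.
D, E → C is preserved.
B → C, E is preserved.
E → B is preserved.
C → D is preserved.
F → B is preserved.

D -> A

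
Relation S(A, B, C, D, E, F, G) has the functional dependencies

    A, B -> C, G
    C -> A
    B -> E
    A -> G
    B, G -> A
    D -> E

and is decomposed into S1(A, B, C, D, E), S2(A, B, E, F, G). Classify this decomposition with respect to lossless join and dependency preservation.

lossy but dependency-preserving

Lossless test: (A, B, E)⁺ = {A, B, C, E, G}, which is a superkey of neither fragment — lossy.
Dependency preservation: A, B → C, G is not contained in any single fragment, but the restricted closure of its left-hand side across the fragments still reaches the right-hand side; the remaining FDs each lie inside some fragment. All dependencies are preserved.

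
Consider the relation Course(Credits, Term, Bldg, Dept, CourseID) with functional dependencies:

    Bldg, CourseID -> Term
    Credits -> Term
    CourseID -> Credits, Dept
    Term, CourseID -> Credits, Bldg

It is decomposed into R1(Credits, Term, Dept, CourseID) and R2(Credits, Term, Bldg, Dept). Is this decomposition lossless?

No

Common attributes: R1 ∩ R2 = {Credits, Term, Dept}.
No dependency enlarges {Credits, Term, Dept}, so (Credits, Term, Dept)⁺ = {Credits, Term, Dept}.
The closure contains neither all of R1 = {Credits, Term, Dept, CourseID} nor all of R2 = {Credits, Term, Bldg, Dept}, so the common attributes are not a superkey of either fragment. The join is lossy.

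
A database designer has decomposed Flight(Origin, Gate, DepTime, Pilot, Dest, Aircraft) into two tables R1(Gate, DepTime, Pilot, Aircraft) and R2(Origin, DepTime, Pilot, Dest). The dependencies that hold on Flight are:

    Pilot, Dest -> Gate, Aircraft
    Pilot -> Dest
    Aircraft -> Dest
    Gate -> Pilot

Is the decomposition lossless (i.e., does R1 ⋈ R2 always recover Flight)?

Common attributes: R1 ∩ R2 = {DepTime, Pilot}.
Closure of {DepTime, Pilot}: Pilot → Dest applies, adding Dest; Pilot, Dest → Gate, Aircraft applies, adding Gate, Aircraft. So (DepTime, Pilot)⁺ = {Gate, DepTime, Pilot, Dest, Aircraft}.
This closure contains every attribute of R1, so R1 ∩ R2 → R1. The join is lossless.

Yes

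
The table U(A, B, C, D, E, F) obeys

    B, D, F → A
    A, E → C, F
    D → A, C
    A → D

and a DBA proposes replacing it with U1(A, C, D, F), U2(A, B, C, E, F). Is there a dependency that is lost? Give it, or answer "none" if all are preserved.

B, D, F → A: restricted closure across fragments reaches A.
A, E → C, F lies within U2.
D → A, C lies within U1.
A → D lies within U1.
Every dependency is enforceable on the fragments, so the decomposition is dependency-preserving.

none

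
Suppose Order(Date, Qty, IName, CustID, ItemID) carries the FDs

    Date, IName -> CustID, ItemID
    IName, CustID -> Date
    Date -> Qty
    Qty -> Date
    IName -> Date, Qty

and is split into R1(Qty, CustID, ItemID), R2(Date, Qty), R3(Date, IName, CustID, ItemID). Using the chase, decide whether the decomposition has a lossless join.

Chase test. Columns are Date, Qty, IName, CustID, ItemID; row i has aⱼ where attribute j ∈ Ri, else bᵢⱼ.
Initial tableau (one row per fragment):
  row 1: b11 a2 b13 a4 a5
  row 2: a1 a2 b23 b24 b25
  row 3: a1 b32 a3 a4 a5
Rows 2 and 3 agree on Date; apply Date→Qty and equate their Qty entries.
Rows 1 and 2 agree on Qty; apply Qty→Date and equate their Date entries.
Row 3 is now all distinguished symbols — the join is lossless.

Yes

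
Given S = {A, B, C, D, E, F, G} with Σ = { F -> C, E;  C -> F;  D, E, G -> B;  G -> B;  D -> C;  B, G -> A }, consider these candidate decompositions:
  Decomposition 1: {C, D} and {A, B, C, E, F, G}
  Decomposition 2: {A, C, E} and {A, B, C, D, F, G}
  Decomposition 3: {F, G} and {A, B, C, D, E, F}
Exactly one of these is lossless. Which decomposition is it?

Decomposition 2

Decomposition 1: common = {C}, closure = {C, E, F} → lossy.
Decomposition 2: common = {A, C}, closure = {A, C, E, F} → lossless.
Decomposition 3: common = {F}, closure = {C, E, F} → lossy.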